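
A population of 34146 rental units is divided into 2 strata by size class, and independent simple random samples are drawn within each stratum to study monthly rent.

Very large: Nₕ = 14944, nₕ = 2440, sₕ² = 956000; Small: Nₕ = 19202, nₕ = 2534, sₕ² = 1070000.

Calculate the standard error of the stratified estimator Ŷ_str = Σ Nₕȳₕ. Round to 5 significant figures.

456460

Var(Ŷ_str) = Σₕ Nₕ²(1 − fₕ)sₕ²/nₕ.
Very large: 14944²·(1 − 2440/14944)·956000/2440 = 7.3212273 × 10^10.
Small: 19202²·(1 − 2534/19202)·1070000/2534 = 1.3514722 × 10^11.
Sum = 2.0835949 × 10^11.
SE = √(2.0835949 × 10^11) = 456460.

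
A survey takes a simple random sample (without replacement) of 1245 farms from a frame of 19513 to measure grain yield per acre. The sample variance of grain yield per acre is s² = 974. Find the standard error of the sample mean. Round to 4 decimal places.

0.8558

Under SRS without replacement, Var(ȳ) = (1 − f)·s²/n with f = n/N = 1245/19513 = 0.06380362.
Var(ȳ) = (1 − 0.06380362)·974/1245 = 0.93619638·0.78232932 = 0.73241388.
SE(ȳ) = √(0.73241388) = 0.8558.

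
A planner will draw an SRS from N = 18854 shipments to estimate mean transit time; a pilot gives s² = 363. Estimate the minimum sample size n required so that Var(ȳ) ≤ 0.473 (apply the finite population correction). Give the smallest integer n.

Without fpc, n₀ = s²/D = 363/0.473 = 767.4419.
With fpc, (1 − n/N)·s²/n ≤ D requires n ≥ n₀/(1 + n₀/N) = 767.4419/(1 + 767.4419/18854) = 737.4254.
Rounding up, n = 738.

738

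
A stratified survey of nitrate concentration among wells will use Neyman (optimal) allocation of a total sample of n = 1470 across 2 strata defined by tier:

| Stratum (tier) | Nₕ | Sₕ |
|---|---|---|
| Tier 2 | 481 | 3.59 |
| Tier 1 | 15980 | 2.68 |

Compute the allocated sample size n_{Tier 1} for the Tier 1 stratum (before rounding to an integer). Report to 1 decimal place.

Neyman allocation: nₕ = n·NₕSₕ / Σⱼ NⱼSⱼ.
Σ NⱼSⱼ = 481·3.59 + 15980·2.68 = 44553.19.
n_{Tier 1} = 1470·15980·2.68 / 44553.19 = 1413.0.

1413.0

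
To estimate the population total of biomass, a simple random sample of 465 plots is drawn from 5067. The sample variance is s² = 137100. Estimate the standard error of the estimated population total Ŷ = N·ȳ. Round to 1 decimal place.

82916.5

Var(Ŷ) = N²·Var(ȳ) = N²·(1 − n/N)·s²/n.
f = 465/5067 = 0.09177028; Var(ȳ) = 0.90822972·137100/465 = 267.78128.
Var(Ŷ) = 5067² · 267.78128 = 6.8751475 × 10^9.
SE(Ŷ) = √(6.8751475 × 10^9) = 82916.5.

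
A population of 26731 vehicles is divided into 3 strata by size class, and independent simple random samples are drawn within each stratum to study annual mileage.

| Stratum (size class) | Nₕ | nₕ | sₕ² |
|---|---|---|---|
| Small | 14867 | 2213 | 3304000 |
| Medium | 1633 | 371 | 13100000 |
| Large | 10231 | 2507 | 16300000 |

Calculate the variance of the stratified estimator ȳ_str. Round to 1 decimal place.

Var(ȳ_str) = Σₕ Wₕ²(1 − fₕ)sₕ²/nₕ with Wₕ = Nₕ/N, N = 26731.
Small: Wₕ = 0.55617074; term = 0.55617074²·(1 − 0.14885316)·3304000/2213 = 393.07859.
Medium: Wₕ = 0.06109012; term = 0.06109012²·(1 − 0.22718922)·13100000/371 = 101.83862.
Large: Wₕ = 0.38273914; term = 0.38273914²·(1 − 0.24503959)·16300000/2507 = 719.05682.
Sum = 1213.974.

1214.0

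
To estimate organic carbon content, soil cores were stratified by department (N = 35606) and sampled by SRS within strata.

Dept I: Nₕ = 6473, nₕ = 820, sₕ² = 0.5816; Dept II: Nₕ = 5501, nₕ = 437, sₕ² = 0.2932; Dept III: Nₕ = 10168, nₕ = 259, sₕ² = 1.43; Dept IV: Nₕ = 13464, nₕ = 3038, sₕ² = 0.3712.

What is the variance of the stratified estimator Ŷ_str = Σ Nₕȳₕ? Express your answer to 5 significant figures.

618090

Var(Ŷ_str) = Σₕ Nₕ²(1 − fₕ)sₕ²/nₕ.
Dept I: 6473²·(1 − 820/6473)·0.5816/820 = 25953.452.
Dept II: 5501²·(1 − 437/5501)·0.2932/437 = 18690.369.
Dept III: 10168²·(1 − 259/10168)·1.43/259 = 556290.49.
Dept IV: 13464²·(1 − 3038/13464)·0.3712/3038 = 17151.892.
Sum = 618086.2.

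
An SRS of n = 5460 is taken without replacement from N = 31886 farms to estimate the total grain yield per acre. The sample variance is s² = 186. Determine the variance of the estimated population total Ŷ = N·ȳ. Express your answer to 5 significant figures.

Var(Ŷ) = N²·Var(ȳ) = N²·(1 − n/N)·s²/n.
f = 5460/31886 = 0.17123502; Var(ȳ) = 0.82876498·186/5460 = 0.028232653.
Var(Ŷ) = 31886² · 0.028232653 = 2.8704618 × 10^7.

2.8705 × 10^7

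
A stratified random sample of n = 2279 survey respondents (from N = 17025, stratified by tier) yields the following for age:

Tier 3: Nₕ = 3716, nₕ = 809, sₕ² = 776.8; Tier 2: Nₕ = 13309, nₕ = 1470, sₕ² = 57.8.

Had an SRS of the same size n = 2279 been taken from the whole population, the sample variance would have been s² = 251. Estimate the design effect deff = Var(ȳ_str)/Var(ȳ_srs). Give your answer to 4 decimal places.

Var(ȳ_str) = Σ Wₕ²(1−fₕ)sₕ²/nₕ with Wₕ = Nₕ/17025:
  Tier 3: (3716/17025)²·(1−809/3716)·776.8/809 = 0.035785508
  Tier 2: (13309/17025)²·(1−1470/13309)·57.8/1470 = 0.021374537
  → Var(ȳ_str) = 0.057160045.
Var(ȳ_srs) = (1 − 2279/17025)·251/2279 = 0.095393.
deff = 0.057160045 / 0.095393 = 0.5992.

0.5992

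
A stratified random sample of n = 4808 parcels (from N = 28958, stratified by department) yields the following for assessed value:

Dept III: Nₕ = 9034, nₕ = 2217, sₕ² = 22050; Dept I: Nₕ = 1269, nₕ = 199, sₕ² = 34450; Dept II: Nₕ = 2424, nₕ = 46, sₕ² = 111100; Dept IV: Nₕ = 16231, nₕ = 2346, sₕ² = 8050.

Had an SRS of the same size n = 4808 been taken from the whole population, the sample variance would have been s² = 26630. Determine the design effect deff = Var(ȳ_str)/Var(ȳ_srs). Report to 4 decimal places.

4.0127

Var(ȳ_str) = Σ Wₕ²(1−fₕ)sₕ²/nₕ with Wₕ = Nₕ/28958:
  Dept III: (9034/28958)²·(1−2217/9034)·22050/2217 = 0.73043093
  Dept I: (1269/28958)²·(1−199/1269)·34450/199 = 0.28031376
  Dept II: (2424/28958)²·(1−46/2424)·111100/46 = 16.602121
  Dept IV: (16231/28958)²·(1−2346/16231)·8050/2346 = 0.92219318
  → Var(ȳ_str) = 18.535059.
Var(ȳ_srs) = (1 − 4808/28958)·26630/4808 = 4.6190778.
deff = 18.535059 / 4.6190778 = 4.0127.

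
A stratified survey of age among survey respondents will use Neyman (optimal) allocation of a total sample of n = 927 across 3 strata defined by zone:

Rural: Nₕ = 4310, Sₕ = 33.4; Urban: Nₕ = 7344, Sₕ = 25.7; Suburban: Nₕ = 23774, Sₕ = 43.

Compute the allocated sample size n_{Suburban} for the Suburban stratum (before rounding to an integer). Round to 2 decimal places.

699.39

Neyman allocation: nₕ = n·NₕSₕ / Σⱼ NⱼSⱼ.
Σ NⱼSⱼ = 4310·33.4 + 7344·25.7 + 23774·43 = 1.3549768 × 10^6.
n_{Suburban} = 927·23774·43 / (1.3549768 × 10^6) = 699.39.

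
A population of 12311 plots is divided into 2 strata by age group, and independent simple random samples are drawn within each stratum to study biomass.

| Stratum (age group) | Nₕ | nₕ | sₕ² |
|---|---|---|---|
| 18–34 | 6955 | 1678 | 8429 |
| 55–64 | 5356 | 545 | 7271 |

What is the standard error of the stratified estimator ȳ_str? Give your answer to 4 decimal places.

Var(ȳ_str) = Σₕ Wₕ²(1 − fₕ)sₕ²/nₕ with Wₕ = Nₕ/N, N = 12311.
18–34: Wₕ = 0.56494192; term = 0.56494192²·(1 − 0.24126528)·8429/1678 = 1.2164147.
55–64: Wₕ = 0.43505808; term = 0.43505808²·(1 − 0.10175504)·7271/545 = 2.268229.
Sum = 3.4846437.
SE = √(3.4846437) = 1.8667.

1.8667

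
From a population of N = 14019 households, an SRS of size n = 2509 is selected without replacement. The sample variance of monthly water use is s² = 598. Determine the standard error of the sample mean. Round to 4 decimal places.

0.4424

Under SRS without replacement, Var(ȳ) = (1 − f)·s²/n with f = n/N = 2509/14019 = 0.17897140.
Var(ȳ) = (1 − 0.17897140)·598/2509 = 0.82102860·0.23834197 = 0.19568557.
SE(ȳ) = √(0.19568557) = 0.4424.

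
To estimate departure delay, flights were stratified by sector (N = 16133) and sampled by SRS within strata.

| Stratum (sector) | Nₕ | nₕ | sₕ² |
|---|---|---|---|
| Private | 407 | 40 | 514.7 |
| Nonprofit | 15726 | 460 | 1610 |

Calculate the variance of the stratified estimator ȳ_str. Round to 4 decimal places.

Var(ȳ_str) = Σₕ Wₕ²(1 − fₕ)sₕ²/nₕ with Wₕ = Nₕ/N, N = 16133.
Private: Wₕ = 0.02522779; term = 0.02522779²·(1 − 0.09828010)·514.7/40 = 0.0073845559.
Nonprofit: Wₕ = 0.97477221; term = 0.97477221²·(1 − 0.02925092)·1610/460 = 3.2283552.
Sum = 3.2357398.

3.2357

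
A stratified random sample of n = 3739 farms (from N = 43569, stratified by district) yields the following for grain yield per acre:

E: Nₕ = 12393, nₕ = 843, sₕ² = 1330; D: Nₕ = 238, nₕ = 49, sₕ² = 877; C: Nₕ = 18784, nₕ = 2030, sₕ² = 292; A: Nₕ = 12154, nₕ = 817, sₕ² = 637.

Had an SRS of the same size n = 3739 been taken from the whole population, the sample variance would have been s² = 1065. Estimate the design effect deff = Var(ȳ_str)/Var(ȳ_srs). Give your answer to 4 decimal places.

Var(ȳ_str) = Σ Wₕ²(1−fₕ)sₕ²/nₕ with Wₕ = Nₕ/43569:
  E: (12393/43569)²·(1−843/12393)·1330/843 = 0.11896722
  D: (238/43569)²·(1−49/238)·877/49 = 4.2411838 × 10^-4
  C: (18784/43569)²·(1−2030/18784)·292/2030 = 0.023847245
  A: (12154/43569)²·(1−817/12154)·637/817 = 0.056595196
  → Var(ȳ_str) = 0.19983378.
Var(ȳ_srs) = (1 − 3739/43569)·1065/3739 = 0.26039153.
deff = 0.19983378 / 0.26039153 = 0.7674.

0.7674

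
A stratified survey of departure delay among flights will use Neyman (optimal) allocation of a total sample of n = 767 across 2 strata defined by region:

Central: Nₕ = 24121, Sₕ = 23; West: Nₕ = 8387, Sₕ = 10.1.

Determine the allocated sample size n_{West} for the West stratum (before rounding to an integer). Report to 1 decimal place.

Neyman allocation: nₕ = n·NₕSₕ / Σⱼ NⱼSⱼ.
Σ NⱼSⱼ = 24121·23 + 8387·10.1 = 639491.7.
n_{West} = 767·8387·10.1 / 639491.7 = 101.6.

101.6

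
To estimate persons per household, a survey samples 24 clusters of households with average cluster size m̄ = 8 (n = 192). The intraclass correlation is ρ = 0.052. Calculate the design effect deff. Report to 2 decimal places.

deff = 1 + (8 − 1)·0.052 = 1 + 0.364 = 1.364.

1.36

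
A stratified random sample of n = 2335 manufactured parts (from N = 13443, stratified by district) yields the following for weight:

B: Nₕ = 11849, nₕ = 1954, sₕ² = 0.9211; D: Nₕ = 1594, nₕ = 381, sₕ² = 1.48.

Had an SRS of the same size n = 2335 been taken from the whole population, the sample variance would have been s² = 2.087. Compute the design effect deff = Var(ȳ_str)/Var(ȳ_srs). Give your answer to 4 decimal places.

Var(ȳ_str) = Σ Wₕ²(1−fₕ)sₕ²/nₕ with Wₕ = Nₕ/13443:
  B: (11849/13443)²·(1−1954/11849)·0.9211/1954 = 3.058351 × 10^-4
  D: (1594/13443)²·(1−381/1594)·1.48/381 = 4.1561715 × 10^-5
  → Var(ȳ_str) = 3.4739682 × 10^-4.
Var(ȳ_srs) = (1 − 2335/13443)·2.087/2335 = 7.3854207 × 10^-4.
deff = (3.4739682 × 10^-4) / (7.3854207 × 10^-4) = 0.4704.

0.4704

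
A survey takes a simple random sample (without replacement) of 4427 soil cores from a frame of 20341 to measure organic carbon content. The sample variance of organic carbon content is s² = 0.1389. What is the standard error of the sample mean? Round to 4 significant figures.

Under SRS without replacement, Var(ȳ) = (1 − f)·s²/n with f = n/N = 4427/20341 = 0.21763925.
Var(ȳ) = (1 − 0.21763925)·0.1389/4427 = 0.78236075·3.1375649 × 10^-5 = 2.4547077 × 10^-5.
SE(ȳ) = √(2.4547077 × 10^-5) = 0.004955.

0.004955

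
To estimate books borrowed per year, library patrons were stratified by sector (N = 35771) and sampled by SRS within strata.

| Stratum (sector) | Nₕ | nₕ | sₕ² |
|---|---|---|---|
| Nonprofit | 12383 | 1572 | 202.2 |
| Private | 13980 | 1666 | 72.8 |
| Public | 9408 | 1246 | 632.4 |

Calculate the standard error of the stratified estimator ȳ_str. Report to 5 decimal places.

Var(ȳ_str) = Σₕ Wₕ²(1 − fₕ)sₕ²/nₕ with Wₕ = Nₕ/N, N = 35771.
Nonprofit: Wₕ = 0.34617428; term = 0.34617428²·(1 − 0.12694824)·202.2/1572 = 0.013457308.
Private: Wₕ = 0.39081938; term = 0.39081938²·(1 − 0.11917024)·72.8/1666 = 0.0058789605.
Public: Wₕ = 0.26300635; term = 0.26300635²·(1 − 0.13244048)·632.4/1246 = 0.030458293.
Sum = 0.049794562.
SE = √(0.049794562) = 0.22315.

0.22315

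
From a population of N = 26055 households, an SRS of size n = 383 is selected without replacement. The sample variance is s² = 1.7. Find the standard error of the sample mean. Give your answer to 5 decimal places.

0.06613

Under SRS without replacement, Var(ȳ) = (1 − f)·s²/n with f = n/N = 383/26055 = 0.01469967.
Var(ȳ) = (1 − 0.01469967)·1.7/383 = 0.98530033·0.0044386423 = 0.0043733957.
SE(ȳ) = √(0.0043733957) = 0.06613.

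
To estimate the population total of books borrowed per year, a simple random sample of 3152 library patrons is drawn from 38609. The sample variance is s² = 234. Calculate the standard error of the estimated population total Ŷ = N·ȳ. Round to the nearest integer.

Var(Ŷ) = N²·Var(ȳ) = N²·(1 − n/N)·s²/n.
f = 3152/38609 = 0.08163900; Var(ȳ) = 0.91836100·234/3152 = 0.068177816.
Var(Ŷ) = 38609² · 0.068177816 = 1.0162959 × 10^8.
SE(Ŷ) = √(1.0162959 × 10^8) = 10081.

10081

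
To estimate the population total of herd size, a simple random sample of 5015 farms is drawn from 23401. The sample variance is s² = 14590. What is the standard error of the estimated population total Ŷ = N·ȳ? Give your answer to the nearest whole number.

35380

Var(Ŷ) = N²·Var(ȳ) = N²·(1 − n/N)·s²/n.
f = 5015/23401 = 0.21430708; Var(ȳ) = 0.78569292·14590/5015 = 2.2857946.
Var(Ŷ) = 23401² · 2.2857946 = 1.2517167 × 10^9.
SE(Ŷ) = √(1.2517167 × 10^9) = 35380.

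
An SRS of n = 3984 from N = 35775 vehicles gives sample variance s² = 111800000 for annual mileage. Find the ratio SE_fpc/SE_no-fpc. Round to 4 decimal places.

f = n/N = 3984/35775 = 0.11136268.
SE_no-fpc = √(s²/n) = 167.51791; SE_fpc = √((1−f)s²/n) = 157.91505.
Ratio = √(1−f) = 0.94267562.

0.9427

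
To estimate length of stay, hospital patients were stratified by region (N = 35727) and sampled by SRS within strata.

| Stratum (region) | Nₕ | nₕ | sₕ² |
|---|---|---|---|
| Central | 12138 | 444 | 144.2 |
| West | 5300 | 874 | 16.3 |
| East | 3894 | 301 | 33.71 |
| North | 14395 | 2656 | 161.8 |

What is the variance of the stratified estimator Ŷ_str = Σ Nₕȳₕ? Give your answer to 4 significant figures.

5.840 × 10^7

Var(Ŷ_str) = Σₕ Nₕ²(1 − fₕ)sₕ²/nₕ.
Central: 12138²·(1 − 444/12138)·144.2/444 = 4.6099107 × 10^7.
West: 5300²·(1 − 874/5300)·16.3/874 = 437485.29.
East: 3894²·(1 − 301/3894)·33.71/301 = 1.5669149 × 10^6.
North: 14395²·(1 − 2656/14395)·161.8/2656 = 1.0294215 × 10^7.
Sum = 5.8397722 × 10^7.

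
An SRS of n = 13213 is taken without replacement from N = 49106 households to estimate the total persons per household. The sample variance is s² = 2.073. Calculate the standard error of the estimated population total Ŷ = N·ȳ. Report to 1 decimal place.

525.9

Var(Ŷ) = N²·Var(ȳ) = N²·(1 − n/N)·s²/n.
f = 13213/49106 = 0.26907099; Var(ȳ) = 0.73092901·2.073/13213 = 1.1467614 × 10^-4.
Var(Ŷ) = 49106² · (1.1467614 × 10^-4) = 276529.96.
SE(Ŷ) = √(276529.96) = 525.9.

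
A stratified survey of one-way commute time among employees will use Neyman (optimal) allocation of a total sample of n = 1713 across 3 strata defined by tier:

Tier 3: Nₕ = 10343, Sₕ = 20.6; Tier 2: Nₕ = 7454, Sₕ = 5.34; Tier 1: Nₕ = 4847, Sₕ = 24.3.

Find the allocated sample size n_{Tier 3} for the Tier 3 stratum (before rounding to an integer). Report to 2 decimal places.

Neyman allocation: nₕ = n·NₕSₕ / Σⱼ NⱼSⱼ.
Σ NⱼSⱼ = 10343·20.6 + 7454·5.34 + 4847·24.3 = 370652.26.
n_{Tier 3} = 1713·10343·20.6 / 370652.26 = 984.70.

984.70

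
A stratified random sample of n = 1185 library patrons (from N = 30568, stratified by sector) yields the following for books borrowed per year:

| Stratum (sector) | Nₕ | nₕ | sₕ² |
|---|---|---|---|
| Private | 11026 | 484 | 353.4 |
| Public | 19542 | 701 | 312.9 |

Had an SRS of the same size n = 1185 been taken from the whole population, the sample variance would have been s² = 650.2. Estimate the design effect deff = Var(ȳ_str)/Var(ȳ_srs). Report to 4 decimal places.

Var(ȳ_str) = Σ Wₕ²(1−fₕ)sₕ²/nₕ with Wₕ = Nₕ/30568:
  Private: (11026/30568)²·(1−484/11026)·353.4/484 = 0.090829753
  Public: (19542/30568)²·(1−701/19542)·312.9/701 = 0.17588405
  → Var(ȳ_str) = 0.2667138.
Var(ȳ_srs) = (1 − 1185/30568)·650.2/1185 = 0.52742137.
deff = 0.2667138 / 0.52742137 = 0.5057.

0.5057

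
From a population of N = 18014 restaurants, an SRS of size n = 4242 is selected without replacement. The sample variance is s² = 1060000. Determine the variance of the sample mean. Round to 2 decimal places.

191.04

Under SRS without replacement, Var(ȳ) = (1 − f)·s²/n with f = n/N = 4242/18014 = 0.23548351.
Var(ȳ) = (1 − 0.23548351)·1060000/4242 = 0.76451649·249.88213 = 191.03901.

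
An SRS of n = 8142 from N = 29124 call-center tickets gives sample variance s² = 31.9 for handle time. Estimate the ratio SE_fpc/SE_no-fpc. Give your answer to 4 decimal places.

f = n/N = 8142/29124 = 0.27956325.
SE_no-fpc = √(s²/n) = 0.06259358; SE_fpc = √((1−f)s²/n) = 0.053128521.
Ratio = √(1−f) = 0.84878546.

0.8488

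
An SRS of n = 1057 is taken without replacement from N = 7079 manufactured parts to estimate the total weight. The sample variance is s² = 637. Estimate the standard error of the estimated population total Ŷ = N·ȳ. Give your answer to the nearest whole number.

5069

Var(Ŷ) = N²·Var(ȳ) = N²·(1 − n/N)·s²/n.
f = 1057/7079 = 0.14931487; Var(ȳ) = 0.85068513·637/1057 = 0.51266455.
Var(Ŷ) = 7079² · 0.51266455 = 2.5690769 × 10^7.
SE(Ŷ) = √(2.5690769 × 10^7) = 5069.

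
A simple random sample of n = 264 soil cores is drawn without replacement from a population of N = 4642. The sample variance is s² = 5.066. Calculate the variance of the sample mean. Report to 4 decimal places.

Under SRS without replacement, Var(ȳ) = (1 − f)·s²/n with f = n/N = 264/4642 = 0.05687204.
Var(ȳ) = (1 − 0.05687204)·5.066/264 = 0.94312796·0.019189394 = 0.018098054.

0.0181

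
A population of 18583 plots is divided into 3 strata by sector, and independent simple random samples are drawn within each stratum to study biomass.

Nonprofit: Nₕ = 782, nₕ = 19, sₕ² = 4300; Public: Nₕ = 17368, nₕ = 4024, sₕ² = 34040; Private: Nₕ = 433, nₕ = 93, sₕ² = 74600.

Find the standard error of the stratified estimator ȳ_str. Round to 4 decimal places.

2.5318

Var(ȳ_str) = Σₕ Wₕ²(1 − fₕ)sₕ²/nₕ with Wₕ = Nₕ/N, N = 18583.
Nonprofit: Wₕ = 0.04208147; term = 0.04208147²·(1 − 0.02429668)·4300/19 = 0.39103397.
Public: Wₕ = 0.93461766; term = 0.93461766²·(1 − 0.23169047)·34040/4024 = 5.6772206.
Private: Wₕ = 0.02330087; term = 0.02330087²·(1 − 0.21478060)·74600/93 = 0.34197239.
Sum = 6.410227.
SE = √(6.410227) = 2.5318.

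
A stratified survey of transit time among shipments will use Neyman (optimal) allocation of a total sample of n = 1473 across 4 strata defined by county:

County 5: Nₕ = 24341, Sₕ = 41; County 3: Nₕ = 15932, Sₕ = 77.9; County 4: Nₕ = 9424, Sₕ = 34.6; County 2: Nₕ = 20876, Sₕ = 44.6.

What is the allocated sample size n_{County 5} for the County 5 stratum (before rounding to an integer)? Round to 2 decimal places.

420.46

Neyman allocation: nₕ = n·NₕSₕ / Σⱼ NⱼSⱼ.
Σ NⱼSⱼ = 24341·41 + 15932·77.9 + 9424·34.6 + 20876·44.6 = 3.4962238 × 10^6.
n_{County 5} = 1473·24341·41 / (3.4962238 × 10^6) = 420.46.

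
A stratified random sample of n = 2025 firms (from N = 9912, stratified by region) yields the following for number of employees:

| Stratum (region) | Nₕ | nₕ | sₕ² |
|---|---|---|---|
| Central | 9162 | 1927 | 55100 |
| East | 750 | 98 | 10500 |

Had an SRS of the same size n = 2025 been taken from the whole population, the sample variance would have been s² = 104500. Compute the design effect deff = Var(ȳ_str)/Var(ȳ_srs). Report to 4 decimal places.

Var(ȳ_str) = Σ Wₕ²(1−fₕ)sₕ²/nₕ with Wₕ = Nₕ/9912:
  Central: (9162/9912)²·(1−1927/9162)·55100/1927 = 19.29195
  East: (750/9912)²·(1−98/750)·10500/98 = 0.53327288
  → Var(ȳ_str) = 19.825223.
Var(ȳ_srs) = (1 − 2025/9912)·104500/2025 = 41.062162.
deff = 19.825223 / 41.062162 = 0.4828.

0.4828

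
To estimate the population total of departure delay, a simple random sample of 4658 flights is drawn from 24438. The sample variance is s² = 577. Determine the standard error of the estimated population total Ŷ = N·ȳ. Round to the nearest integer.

7738

Var(Ŷ) = N²·Var(ȳ) = N²·(1 − n/N)·s²/n.
f = 4658/24438 = 0.19060480; Var(ȳ) = 0.80939520·577/4658 = 0.10026214.
Var(Ŷ) = 24438² · 0.10026214 = 5.9878139 × 10^7.
SE(Ŷ) = √(5.9878139 × 10^7) = 7738.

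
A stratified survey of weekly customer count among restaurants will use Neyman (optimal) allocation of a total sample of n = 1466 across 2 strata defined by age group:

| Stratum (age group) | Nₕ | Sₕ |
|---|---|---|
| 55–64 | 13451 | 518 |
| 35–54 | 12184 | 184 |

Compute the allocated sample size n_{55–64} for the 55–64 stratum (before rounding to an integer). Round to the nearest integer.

Neyman allocation: nₕ = n·NₕSₕ / Σⱼ NⱼSⱼ.
Σ NⱼSⱼ = 13451·518 + 12184·184 = 9.209474 × 10^6.
n_{55–64} = 1466·13451·518 / (9.209474 × 10^6) = 1109.

1109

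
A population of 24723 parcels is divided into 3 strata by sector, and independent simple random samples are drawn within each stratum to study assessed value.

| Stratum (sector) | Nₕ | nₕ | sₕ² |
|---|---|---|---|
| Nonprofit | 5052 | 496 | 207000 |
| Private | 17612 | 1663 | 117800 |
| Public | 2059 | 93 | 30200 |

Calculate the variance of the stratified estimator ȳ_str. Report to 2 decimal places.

Var(ȳ_str) = Σₕ Wₕ²(1 − fₕ)sₕ²/nₕ with Wₕ = Nₕ/N, N = 24723.
Nonprofit: Wₕ = 0.20434413; term = 0.20434413²·(1 − 0.09817894)·207000/496 = 15.715688.
Private: Wₕ = 0.71237309; term = 0.71237309²·(1 − 0.09442426)·117800/1663 = 32.553136.
Public: Wₕ = 0.08328277; term = 0.08328277²·(1 − 0.04516756)·30200/93 = 2.1506093.
Sum = 50.419433.

50.42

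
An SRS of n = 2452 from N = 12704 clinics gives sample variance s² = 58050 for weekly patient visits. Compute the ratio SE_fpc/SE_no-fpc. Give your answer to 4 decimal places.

f = n/N = 2452/12704 = 0.19301008.
SE_no-fpc = √(s²/n) = 4.8656502; SE_fpc = √((1−f)s²/n) = 4.3709409.
Ratio = √(1−f) = 0.89832618.

0.8983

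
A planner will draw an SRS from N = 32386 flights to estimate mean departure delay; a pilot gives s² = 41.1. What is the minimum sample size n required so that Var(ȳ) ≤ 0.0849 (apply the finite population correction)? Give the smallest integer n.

477

Without fpc, n₀ = s²/D = 41.1/0.0849 = 484.0989.
With fpc, (1 − n/N)·s²/n ≤ D requires n ≥ n₀/(1 + n₀/N) = 484.0989/(1 + 484.0989/32386) = 476.9693.
Rounding up, n = 477.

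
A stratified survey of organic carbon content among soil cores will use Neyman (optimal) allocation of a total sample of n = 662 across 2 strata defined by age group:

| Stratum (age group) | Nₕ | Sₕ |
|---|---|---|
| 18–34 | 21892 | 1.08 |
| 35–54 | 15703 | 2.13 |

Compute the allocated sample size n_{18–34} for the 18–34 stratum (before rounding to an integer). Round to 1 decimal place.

Neyman allocation: nₕ = n·NₕSₕ / Σⱼ NⱼSⱼ.
Σ NⱼSⱼ = 21892·1.08 + 15703·2.13 = 57090.75.
n_{18–34} = 662·21892·1.08 / 57090.75 = 274.2.

274.2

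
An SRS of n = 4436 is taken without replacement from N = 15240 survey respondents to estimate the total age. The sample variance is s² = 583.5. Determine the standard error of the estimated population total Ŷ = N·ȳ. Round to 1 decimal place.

4653.8

Var(Ŷ) = N²·Var(ȳ) = N²·(1 − n/N)·s²/n.
f = 4436/15240 = 0.29107612; Var(ȳ) = 0.70892388·583.5/4436 = 0.09325002.
Var(Ŷ) = 15240² · 0.09325002 = 2.1658026 × 10^7.
SE(Ŷ) = √(2.1658026 × 10^7) = 4653.8.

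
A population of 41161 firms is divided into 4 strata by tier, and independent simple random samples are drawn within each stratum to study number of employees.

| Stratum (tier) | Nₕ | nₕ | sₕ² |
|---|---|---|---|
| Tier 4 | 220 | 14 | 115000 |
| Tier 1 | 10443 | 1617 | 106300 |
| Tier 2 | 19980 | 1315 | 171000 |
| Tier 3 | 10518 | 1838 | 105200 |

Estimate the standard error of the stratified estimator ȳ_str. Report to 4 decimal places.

5.9585

Var(ȳ_str) = Σₕ Wₕ²(1 − fₕ)sₕ²/nₕ with Wₕ = Nₕ/N, N = 41161.
Tier 4: Wₕ = 0.00534487; term = 0.00534487²·(1 − 0.06363636)·115000/14 = 0.21972925.
Tier 1: Wₕ = 0.25371104; term = 0.25371104²·(1 − 0.15484056)·106300/1617 = 3.5763549.
Tier 2: Wₕ = 0.48541095; term = 0.48541095²·(1 − 0.06581582)·171000/1315 = 28.623451.
Tier 3: Wₕ = 0.25553315; term = 0.25553315²·(1 − 0.17474805)·105200/1838 = 3.0842622.
Sum = 35.503797.
SE = √(35.503797) = 5.9585.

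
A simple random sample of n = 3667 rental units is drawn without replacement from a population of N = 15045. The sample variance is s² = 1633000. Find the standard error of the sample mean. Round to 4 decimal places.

Under SRS without replacement, Var(ȳ) = (1 − f)·s²/n with f = n/N = 3667/15045 = 0.24373546.
Var(ȳ) = (1 − 0.24373546)·1633000/3667 = 0.75626454·445.32315 = 336.78211.
SE(ȳ) = √(336.78211) = 18.3516.

18.3516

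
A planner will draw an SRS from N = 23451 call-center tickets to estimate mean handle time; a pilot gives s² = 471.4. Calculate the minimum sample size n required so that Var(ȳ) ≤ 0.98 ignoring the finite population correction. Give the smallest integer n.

Without fpc, n₀ = s²/D = 471.4/0.98 = 481.0204.
Rounding up, n = 482.

482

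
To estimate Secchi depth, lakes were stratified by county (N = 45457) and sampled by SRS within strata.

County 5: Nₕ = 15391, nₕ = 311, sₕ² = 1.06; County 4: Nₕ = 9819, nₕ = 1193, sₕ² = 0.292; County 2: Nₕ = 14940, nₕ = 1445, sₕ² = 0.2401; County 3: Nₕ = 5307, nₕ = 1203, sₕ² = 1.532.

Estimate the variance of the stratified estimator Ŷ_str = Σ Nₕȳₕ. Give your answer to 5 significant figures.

Var(Ŷ_str) = Σₕ Nₕ²(1 − fₕ)sₕ²/nₕ.
County 5: 15391²·(1 − 311/15391)·1.06/311 = 791067.71.
County 4: 9819²·(1 − 1193/9819)·0.292/1193 = 20730.946.
County 2: 14940²·(1 − 1445/14940)·0.2401/1445 = 33500.231.
County 3: 5307²·(1 − 1203/5307)·1.532/1203 = 27736.367.
Sum = 873035.25.

873040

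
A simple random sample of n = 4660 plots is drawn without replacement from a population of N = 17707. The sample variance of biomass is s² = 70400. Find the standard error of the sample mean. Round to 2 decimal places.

3.34

Under SRS without replacement, Var(ȳ) = (1 − f)·s²/n with f = n/N = 4660/17707 = 0.26317276.
Var(ȳ) = (1 − 0.26317276)·70400/4660 = 0.73682724·15.107296 = 11.131467.
SE(ȳ) = √(11.131467) = 3.34.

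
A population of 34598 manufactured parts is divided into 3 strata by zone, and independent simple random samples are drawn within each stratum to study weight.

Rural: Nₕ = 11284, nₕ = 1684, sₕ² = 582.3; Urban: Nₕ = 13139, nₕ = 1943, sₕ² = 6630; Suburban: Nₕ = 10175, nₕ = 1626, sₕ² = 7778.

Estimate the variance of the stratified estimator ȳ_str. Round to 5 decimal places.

0.79824

Var(ȳ_str) = Σₕ Wₕ²(1 − fₕ)sₕ²/nₕ with Wₕ = Nₕ/N, N = 34598.
Rural: Wₕ = 0.32614602; term = 0.32614602²·(1 − 0.14923786)·582.3/1684 = 0.031292267.
Urban: Wₕ = 0.37976184; term = 0.37976184²·(1 − 0.14788036)·6630/1943 = 0.41933773.
Suburban: Wₕ = 0.29409214; term = 0.29409214²·(1 − 0.15980344)·7778/1626 = 0.34761231.
Sum = 0.79824231.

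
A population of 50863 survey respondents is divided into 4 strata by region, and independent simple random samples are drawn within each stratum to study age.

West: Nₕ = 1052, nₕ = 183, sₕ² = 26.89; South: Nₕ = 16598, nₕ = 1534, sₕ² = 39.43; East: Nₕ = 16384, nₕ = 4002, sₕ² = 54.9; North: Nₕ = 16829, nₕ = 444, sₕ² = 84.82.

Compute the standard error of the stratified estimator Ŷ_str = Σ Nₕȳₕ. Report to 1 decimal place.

7875.3

Var(Ŷ_str) = Σₕ Nₕ²(1 − fₕ)sₕ²/nₕ.
West: 1052²·(1 − 183/1052)·26.89/183 = 134330.68.
South: 16598²·(1 − 1534/16598)·39.43/1534 = 6.42684 × 10^6.
East: 16384²·(1 − 4002/16384)·54.9/4002 = 2.7829538 × 10^6.
North: 16829²·(1 − 444/16829)·84.82/444 = 5.2676881 × 10^7.
Sum = 6.2021005 × 10^7.
SE = √(6.2021005 × 10^7) = 7875.3.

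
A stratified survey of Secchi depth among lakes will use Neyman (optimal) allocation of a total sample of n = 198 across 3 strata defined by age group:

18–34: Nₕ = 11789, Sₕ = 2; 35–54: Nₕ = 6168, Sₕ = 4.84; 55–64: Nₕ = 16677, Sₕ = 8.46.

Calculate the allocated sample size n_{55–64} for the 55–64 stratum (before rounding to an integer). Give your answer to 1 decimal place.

143.6

Neyman allocation: nₕ = n·NₕSₕ / Σⱼ NⱼSⱼ.
Σ NⱼSⱼ = 11789·2 + 6168·4.84 + 16677·8.46 = 194518.54.
n_{55–64} = 198·16677·8.46 / 194518.54 = 143.6.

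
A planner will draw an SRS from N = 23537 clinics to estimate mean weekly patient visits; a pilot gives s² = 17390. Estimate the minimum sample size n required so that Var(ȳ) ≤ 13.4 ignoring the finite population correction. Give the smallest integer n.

Without fpc, n₀ = s²/D = 17390/13.4 = 1297.7612.
Rounding up, n = 1298.

1298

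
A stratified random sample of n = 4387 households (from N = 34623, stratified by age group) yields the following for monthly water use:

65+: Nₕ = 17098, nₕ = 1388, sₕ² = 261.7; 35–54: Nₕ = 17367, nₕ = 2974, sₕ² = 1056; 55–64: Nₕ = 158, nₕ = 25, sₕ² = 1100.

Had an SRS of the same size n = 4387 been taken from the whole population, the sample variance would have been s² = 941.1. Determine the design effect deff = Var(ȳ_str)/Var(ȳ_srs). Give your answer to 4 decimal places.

Var(ȳ_str) = Σ Wₕ²(1−fₕ)sₕ²/nₕ with Wₕ = Nₕ/34623:
  65+: (17098/34623)²·(1−1388/17098)·261.7/1388 = 0.04224802
  35–54: (17367/34623)²·(1−2974/17367)·1056/2974 = 0.07404056
  55–64: (158/34623)²·(1−25/158)·1100/25 = 7.7131542 × 10^-4
  → Var(ȳ_str) = 0.1170599.
Var(ȳ_srs) = (1 − 4387/34623)·941.1/4387 = 0.18733882.
deff = 0.1170599 / 0.18733882 = 0.6249.

0.6249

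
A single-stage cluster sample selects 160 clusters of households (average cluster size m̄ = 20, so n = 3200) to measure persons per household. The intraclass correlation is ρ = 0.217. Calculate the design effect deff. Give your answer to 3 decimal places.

5.123

deff = 1 + (20 − 1)·0.217 = 1 + 4.123 = 5.123.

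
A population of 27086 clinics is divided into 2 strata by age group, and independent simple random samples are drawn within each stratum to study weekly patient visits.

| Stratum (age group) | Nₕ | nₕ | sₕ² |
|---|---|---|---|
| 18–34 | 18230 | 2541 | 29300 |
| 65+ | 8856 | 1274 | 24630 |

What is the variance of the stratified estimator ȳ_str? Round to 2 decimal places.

Var(ȳ_str) = Σₕ Wₕ²(1 − fₕ)sₕ²/nₕ with Wₕ = Nₕ/N, N = 27086.
18–34: Wₕ = 0.67304142; term = 0.67304142²·(1 − 0.13938563)·29300/2541 = 4.4952633.
65+: Wₕ = 0.32695858; term = 0.32695858²·(1 − 0.14385727)·24630/1274 = 1.7694024.
Sum = 6.2646657.

6.26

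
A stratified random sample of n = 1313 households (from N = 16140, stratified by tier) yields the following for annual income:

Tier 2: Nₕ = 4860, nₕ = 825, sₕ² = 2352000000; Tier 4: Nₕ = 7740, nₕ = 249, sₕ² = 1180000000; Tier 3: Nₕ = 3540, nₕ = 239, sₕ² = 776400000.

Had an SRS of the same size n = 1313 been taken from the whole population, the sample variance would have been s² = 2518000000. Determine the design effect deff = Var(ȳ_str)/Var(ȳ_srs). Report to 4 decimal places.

0.8032

Var(ȳ_str) = Σ Wₕ²(1−fₕ)sₕ²/nₕ with Wₕ = Nₕ/16140:
  Tier 2: (4860/16140)²·(1−825/4860)·2352000000/825 = 214613.04
  Tier 4: (7740/16140)²·(1−249/7740)·1180000000/249 = 1.0547666 × 10^6
  Tier 3: (3540/16140)²·(1−239/3540)·776400000/239 = 145723.42
  → Var(ȳ_str) = 1.4151031 × 10^6.
Var(ȳ_srs) = (1 − 1313/16140)·2518000000/1313 = 1.7617357 × 10^6.
deff = (1.4151031 × 10^6) / (1.7617357 × 10^6) = 0.8032.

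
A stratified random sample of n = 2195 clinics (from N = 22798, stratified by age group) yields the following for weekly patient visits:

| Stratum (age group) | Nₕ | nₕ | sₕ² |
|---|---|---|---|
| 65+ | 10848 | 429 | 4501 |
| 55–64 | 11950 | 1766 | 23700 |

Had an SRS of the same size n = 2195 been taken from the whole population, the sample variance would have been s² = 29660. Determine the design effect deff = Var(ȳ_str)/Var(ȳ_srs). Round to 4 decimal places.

0.4442

Var(ȳ_str) = Σ Wₕ²(1−fₕ)sₕ²/nₕ with Wₕ = Nₕ/22798:
  65+: (10848/22798)²·(1−429/10848)·4501/429 = 2.2815707
  55–64: (11950/22798)²·(1−1766/11950)·23700/1766 = 3.1423202
  → Var(ȳ_str) = 5.4238909.
Var(ȳ_srs) = (1 − 2195/22798)·29660/2195 = 12.211537.
deff = 5.4238909 / 12.211537 = 0.4442.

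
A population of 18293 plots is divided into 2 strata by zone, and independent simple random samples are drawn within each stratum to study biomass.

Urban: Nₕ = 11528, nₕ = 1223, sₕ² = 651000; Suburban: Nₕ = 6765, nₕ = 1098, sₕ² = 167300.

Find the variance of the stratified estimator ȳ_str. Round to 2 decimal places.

206.42

Var(ȳ_str) = Σₕ Wₕ²(1 − fₕ)sₕ²/nₕ with Wₕ = Nₕ/N, N = 18293.
Urban: Wₕ = 0.63018641; term = 0.63018641²·(1 − 0.10608952)·651000/1223 = 188.96729.
Suburban: Wₕ = 0.36981359; term = 0.36981359²·(1 − 0.16230599)·167300/1098 = 17.456.
Sum = 206.42329.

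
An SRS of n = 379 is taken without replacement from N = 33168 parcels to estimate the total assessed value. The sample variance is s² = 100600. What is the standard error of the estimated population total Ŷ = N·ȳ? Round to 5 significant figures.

537280

Var(Ŷ) = N²·Var(ȳ) = N²·(1 − n/N)·s²/n.
f = 379/33168 = 0.01142668; Var(ȳ) = 0.98857332·100600/379 = 262.40231.
Var(Ŷ) = 33168² · 262.40231 = 2.8867304 × 10^11.
SE(Ŷ) = √(2.8867304 × 10^11) = 537280.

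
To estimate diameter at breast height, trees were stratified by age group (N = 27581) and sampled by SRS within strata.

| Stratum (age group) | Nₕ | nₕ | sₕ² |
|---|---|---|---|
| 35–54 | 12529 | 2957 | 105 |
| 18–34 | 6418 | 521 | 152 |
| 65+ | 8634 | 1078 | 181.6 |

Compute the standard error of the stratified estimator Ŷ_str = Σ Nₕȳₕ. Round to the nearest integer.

5127

Var(Ŷ_str) = Σₕ Nₕ²(1 − fₕ)sₕ²/nₕ.
35–54: 12529²·(1 − 2957/12529)·105/2957 = 4.2585041 × 10^6.
18–34: 6418²·(1 − 521/6418)·152/521 = 1.1041719 × 10^7.
65+: 8634²·(1 − 1078/8634)·181.6/1078 = 1.0990086 × 10^7.
Sum = 2.6290309 × 10^7.
SE = √(2.6290309 × 10^7) = 5127.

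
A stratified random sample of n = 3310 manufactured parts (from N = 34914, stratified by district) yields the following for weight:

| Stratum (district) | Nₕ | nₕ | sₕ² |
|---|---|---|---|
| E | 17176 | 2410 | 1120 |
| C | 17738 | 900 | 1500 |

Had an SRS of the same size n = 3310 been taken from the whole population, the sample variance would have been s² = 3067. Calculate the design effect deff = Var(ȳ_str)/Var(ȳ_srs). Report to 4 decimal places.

0.6022

Var(ȳ_str) = Σ Wₕ²(1−fₕ)sₕ²/nₕ with Wₕ = Nₕ/34914:
  E: (17176/34914)²·(1−2410/17176)·1120/2410 = 0.096691136
  C: (17738/34914)²·(1−900/17738)·1500/900 = 0.40836141
  → Var(ȳ_str) = 0.50505255.
Var(ȳ_srs) = (1 − 3310/34914)·3067/3310 = 0.83874169.
deff = 0.50505255 / 0.83874169 = 0.6022.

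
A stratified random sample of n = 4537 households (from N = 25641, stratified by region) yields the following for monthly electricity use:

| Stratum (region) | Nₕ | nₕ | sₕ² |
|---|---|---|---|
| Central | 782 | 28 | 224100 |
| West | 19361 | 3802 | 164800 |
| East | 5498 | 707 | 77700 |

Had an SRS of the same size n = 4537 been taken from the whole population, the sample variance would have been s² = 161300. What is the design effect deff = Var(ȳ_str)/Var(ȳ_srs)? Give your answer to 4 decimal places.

Var(ȳ_str) = Σ Wₕ²(1−fₕ)sₕ²/nₕ with Wₕ = Nₕ/25641:
  Central: (782/25641)²·(1−28/782)·224100/28 = 7.1778108
  West: (19361/25641)²·(1−3802/19361)·164800/3802 = 19.860247
  East: (5498/25641)²·(1−707/5498)·77700/707 = 4.403141
  → Var(ȳ_str) = 31.441199.
Var(ȳ_srs) = (1 − 4537/25641)·161300/4537 = 29.261421.
deff = 31.441199 / 29.261421 = 1.0745.

1.0745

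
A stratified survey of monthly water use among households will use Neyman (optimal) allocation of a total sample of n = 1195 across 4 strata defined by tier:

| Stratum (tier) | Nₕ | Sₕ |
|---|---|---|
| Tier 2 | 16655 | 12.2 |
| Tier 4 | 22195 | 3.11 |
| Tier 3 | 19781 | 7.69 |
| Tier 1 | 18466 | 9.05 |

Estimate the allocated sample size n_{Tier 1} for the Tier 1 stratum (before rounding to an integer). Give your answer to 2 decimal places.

Neyman allocation: nₕ = n·NₕSₕ / Σⱼ NⱼSⱼ.
Σ NⱼSⱼ = 16655·12.2 + 22195·3.11 + 19781·7.69 + 18466·9.05 = 591450.64.
n_{Tier 1} = 1195·18466·9.05 / 591450.64 = 337.65.

337.65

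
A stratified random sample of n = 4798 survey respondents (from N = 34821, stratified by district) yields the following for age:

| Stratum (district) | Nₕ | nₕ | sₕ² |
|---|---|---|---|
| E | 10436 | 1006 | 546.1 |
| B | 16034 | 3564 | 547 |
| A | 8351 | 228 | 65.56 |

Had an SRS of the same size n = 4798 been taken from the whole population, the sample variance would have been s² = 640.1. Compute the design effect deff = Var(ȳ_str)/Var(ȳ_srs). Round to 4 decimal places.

Var(ȳ_str) = Σ Wₕ²(1−fₕ)sₕ²/nₕ with Wₕ = Nₕ/34821:
  E: (10436/34821)²·(1−1006/10436)·546.1/1006 = 0.044059289
  B: (16034/34821)²·(1−3564/16034)·547/3564 = 0.025309029
  A: (8351/34821)²·(1−228/8351)·65.56/228 = 0.016087055
  → Var(ȳ_str) = 0.085455373.
Var(ȳ_srs) = (1 − 4798/34821)·640.1/4798 = 0.11502717.
deff = 0.085455373 / 0.11502717 = 0.7429.

0.7429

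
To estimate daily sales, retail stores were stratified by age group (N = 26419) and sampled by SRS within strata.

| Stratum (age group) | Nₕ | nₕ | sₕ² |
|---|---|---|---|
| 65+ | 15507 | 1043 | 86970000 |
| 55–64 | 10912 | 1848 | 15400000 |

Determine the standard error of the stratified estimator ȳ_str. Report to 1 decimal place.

Var(ȳ_str) = Σₕ Wₕ²(1 − fₕ)sₕ²/nₕ with Wₕ = Nₕ/N, N = 26419.
65+: Wₕ = 0.58696393; term = 0.58696393²·(1 − 0.06725995)·86970000/1043 = 26795.916.
55–64: Wₕ = 0.41303607; term = 0.41303607²·(1 − 0.16935484)·15400000/1848 = 1180.8922.
Sum = 27976.808.
SE = √(27976.808) = 167.3.

167.3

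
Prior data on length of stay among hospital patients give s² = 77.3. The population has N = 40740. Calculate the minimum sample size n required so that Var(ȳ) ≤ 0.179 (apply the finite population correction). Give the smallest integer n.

Without fpc, n₀ = s²/D = 77.3/0.179 = 431.8436.
With fpc, (1 − n/N)·s²/n ≤ D requires n ≥ n₀/(1 + n₀/N) = 431.8436/(1 + 431.8436/40740) = 427.3141.
Rounding up, n = 428.

428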